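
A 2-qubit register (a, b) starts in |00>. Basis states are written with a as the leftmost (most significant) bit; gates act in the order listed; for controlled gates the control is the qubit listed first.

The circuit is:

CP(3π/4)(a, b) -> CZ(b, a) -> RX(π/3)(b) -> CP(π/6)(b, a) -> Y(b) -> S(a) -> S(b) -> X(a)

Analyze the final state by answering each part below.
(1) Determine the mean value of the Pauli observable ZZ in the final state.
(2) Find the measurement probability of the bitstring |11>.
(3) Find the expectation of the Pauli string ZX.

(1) In the final state, ZZ has expectation 1/2.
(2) A full measurement returns |11> with probability 3/4.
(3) The observable ZX averages to -sqrt(3)/2.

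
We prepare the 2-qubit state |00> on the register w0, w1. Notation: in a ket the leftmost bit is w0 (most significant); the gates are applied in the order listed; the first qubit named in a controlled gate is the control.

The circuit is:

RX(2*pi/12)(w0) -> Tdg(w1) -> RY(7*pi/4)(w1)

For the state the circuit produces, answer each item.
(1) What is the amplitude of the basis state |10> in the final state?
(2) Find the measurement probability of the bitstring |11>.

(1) The amplitude on |10> is -sqrt(2)*I*sqrt(sqrt(2) + 2)/8 + sqrt(6)*I*sqrt(sqrt(2) + 2)/8.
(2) A full measurement returns |11> with probability -sqrt(3)/8 - sqrt(2)/8 + sqrt(6)/16 + 1/4.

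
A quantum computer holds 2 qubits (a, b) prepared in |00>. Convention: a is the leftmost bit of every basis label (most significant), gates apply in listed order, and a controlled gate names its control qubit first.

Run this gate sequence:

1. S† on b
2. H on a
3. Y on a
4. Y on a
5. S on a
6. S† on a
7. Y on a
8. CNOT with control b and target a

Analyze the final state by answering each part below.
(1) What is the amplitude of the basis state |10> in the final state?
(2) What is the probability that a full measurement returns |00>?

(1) The final state's coefficient on |10> equals sqrt(2)*I/2.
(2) The probability of measuring |00> is 1/2.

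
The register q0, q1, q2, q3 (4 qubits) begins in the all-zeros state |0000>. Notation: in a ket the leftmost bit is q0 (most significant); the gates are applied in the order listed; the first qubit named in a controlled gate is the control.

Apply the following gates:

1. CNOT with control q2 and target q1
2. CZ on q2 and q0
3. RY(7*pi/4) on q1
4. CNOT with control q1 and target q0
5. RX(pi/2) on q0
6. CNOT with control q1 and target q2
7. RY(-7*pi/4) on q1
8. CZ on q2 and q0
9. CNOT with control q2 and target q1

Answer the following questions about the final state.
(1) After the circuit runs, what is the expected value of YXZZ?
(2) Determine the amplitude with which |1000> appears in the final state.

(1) In the final state, YXZZ has expectation -sqrt(2)/2.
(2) |1000> carries amplitude I*(-sqrt(2) - 1)/4 in the final state.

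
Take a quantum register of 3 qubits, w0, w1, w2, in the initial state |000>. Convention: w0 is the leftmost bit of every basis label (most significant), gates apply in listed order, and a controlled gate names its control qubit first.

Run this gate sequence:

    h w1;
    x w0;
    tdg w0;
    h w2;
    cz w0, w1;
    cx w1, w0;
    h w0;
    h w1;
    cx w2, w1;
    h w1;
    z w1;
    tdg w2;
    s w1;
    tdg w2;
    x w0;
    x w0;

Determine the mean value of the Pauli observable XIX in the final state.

The expectation value of XIX is 0. Key observation: the block from step 15 through step 16 cancels to the identity and can be dropped.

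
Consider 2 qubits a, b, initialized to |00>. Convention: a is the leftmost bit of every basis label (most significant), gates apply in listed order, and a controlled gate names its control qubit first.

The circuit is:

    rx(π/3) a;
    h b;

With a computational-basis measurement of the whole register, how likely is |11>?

A full measurement returns |11> with probability 1/8.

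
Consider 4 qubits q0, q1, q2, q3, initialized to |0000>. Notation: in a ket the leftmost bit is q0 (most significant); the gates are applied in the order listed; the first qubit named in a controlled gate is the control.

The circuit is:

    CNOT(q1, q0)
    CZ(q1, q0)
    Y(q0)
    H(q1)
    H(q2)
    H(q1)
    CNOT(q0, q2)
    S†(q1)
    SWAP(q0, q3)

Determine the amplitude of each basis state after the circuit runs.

After the circuit, the state carries amplitude sqrt(2)*I/2 on |0001>, sqrt(2)*I/2 on |0011>, and 0 on every other basis state.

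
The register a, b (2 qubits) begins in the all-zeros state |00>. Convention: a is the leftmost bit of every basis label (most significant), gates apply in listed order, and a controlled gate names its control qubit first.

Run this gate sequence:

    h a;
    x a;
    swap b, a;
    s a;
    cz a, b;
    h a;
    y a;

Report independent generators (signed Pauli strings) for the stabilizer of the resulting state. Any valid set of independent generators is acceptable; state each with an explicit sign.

The final state is stabilized by the group generated by -XI, +IX; other independent generating sets are equally valid.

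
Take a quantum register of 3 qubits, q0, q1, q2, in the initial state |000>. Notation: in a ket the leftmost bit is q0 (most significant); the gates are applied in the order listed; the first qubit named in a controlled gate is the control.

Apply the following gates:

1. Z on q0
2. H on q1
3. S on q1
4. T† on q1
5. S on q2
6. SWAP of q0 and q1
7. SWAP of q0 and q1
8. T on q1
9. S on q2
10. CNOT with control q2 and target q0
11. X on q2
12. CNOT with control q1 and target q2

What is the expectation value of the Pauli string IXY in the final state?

In the final state, IXY has expectation -1. Key observation: steps 6-7 multiply out to the identity, so the circuit reduces to the remaining gates.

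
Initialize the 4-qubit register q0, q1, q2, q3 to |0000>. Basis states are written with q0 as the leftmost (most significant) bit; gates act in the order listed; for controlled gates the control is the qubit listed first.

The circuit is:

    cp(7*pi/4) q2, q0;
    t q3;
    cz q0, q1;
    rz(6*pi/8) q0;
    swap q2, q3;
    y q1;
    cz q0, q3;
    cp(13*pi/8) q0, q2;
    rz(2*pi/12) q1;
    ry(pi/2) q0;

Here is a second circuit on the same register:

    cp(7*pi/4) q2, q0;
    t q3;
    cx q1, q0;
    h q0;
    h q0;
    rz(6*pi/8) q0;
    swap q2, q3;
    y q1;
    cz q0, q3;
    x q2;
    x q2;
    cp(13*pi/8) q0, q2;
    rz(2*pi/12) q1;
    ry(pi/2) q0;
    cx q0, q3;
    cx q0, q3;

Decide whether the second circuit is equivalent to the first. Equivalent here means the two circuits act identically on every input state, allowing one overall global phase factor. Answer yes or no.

No: there is an input state on which the two circuits produce genuinely different outputs (not merely differing by a phase).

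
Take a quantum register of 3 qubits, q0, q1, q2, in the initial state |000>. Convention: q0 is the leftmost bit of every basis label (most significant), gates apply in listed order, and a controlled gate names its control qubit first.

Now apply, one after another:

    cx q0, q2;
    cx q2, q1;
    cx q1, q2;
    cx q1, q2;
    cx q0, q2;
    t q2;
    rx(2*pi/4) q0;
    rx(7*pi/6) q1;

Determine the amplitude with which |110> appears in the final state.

The amplitude on |110> is -sqrt(3)/4 - 1/4. Key observation: the block from step 3 through step 4 cancels to the identity and can be dropped.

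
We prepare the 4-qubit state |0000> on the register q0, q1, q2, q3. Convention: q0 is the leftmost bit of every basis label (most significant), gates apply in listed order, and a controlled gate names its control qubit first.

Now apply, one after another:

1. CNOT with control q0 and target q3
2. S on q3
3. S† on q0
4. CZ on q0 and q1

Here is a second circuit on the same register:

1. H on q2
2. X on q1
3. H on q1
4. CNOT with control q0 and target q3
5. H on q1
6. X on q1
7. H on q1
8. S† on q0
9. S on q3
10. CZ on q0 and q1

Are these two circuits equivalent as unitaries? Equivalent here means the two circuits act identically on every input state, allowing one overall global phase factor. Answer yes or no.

No — the two circuits implement different unitaries, even allowing a global phase.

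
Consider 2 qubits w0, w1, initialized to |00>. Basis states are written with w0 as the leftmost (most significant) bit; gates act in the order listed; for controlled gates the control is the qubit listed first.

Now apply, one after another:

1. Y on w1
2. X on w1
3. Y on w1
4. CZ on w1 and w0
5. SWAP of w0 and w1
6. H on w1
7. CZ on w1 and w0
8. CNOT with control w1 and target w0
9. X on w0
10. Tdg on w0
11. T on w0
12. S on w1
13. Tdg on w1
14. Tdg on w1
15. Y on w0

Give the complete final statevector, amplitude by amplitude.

The final amplitudes are 0 on |00>, -sqrt(2)*I/2 on |01>, -sqrt(2)*I/2 on |10>, 0 on |11>.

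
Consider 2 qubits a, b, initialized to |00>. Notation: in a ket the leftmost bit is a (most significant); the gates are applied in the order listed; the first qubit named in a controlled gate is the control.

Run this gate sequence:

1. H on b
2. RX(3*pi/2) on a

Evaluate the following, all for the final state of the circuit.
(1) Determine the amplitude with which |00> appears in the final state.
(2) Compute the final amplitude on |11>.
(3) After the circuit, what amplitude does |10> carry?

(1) |00> carries amplitude -1/2 in the final state.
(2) The amplitude on |11> is -I/2.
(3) The final state's coefficient on |10> equals -I/2.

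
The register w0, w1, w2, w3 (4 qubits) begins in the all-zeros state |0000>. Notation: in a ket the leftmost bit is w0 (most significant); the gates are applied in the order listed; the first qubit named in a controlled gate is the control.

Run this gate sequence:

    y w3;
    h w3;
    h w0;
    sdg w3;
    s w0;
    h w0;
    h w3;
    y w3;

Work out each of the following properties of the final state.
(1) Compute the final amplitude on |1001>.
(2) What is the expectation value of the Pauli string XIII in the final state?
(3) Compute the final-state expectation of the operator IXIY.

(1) The final state's coefficient on |1001> equals -1/2.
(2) The expectation value of XIII is 0.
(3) The expectation value of IXIY is 0.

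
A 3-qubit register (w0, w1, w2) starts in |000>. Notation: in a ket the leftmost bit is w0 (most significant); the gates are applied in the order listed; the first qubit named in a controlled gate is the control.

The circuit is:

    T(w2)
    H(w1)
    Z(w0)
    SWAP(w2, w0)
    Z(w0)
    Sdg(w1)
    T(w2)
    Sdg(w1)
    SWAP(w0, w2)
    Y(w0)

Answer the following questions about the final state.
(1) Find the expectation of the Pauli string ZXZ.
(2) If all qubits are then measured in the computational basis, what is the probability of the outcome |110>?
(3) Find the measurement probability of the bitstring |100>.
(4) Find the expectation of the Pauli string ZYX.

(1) In the final state, ZXZ has expectation 1.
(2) The probability of measuring |110> is 1/2.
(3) The probability of measuring |100> is 1/2.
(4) The expectation value of ZYX is 0.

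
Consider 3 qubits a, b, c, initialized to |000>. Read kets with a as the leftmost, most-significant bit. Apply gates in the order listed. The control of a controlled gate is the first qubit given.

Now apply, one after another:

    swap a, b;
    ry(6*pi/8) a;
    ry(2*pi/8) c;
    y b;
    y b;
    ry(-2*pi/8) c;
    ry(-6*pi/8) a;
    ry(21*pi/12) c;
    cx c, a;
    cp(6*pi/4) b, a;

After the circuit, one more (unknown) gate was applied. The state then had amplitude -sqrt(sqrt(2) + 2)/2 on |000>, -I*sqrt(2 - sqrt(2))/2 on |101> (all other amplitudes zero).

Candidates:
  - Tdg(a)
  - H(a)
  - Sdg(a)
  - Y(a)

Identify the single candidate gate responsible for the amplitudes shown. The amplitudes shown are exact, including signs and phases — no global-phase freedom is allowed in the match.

The applied gate was Sdg(a). Key observation: gates 2-7 undo each other exactly, leaving only the rest of the circuit to track.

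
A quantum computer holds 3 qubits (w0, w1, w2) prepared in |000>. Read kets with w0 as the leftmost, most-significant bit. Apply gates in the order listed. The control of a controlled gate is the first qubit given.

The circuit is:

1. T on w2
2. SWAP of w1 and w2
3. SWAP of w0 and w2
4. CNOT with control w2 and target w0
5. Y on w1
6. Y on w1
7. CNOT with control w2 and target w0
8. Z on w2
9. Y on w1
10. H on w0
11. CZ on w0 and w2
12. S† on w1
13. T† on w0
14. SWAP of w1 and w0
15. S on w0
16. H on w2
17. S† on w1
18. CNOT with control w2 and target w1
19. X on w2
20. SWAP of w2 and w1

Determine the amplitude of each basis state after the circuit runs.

The resulting statevector has amplitude 0 on |000>, 0 on |001>, 0 on |010>, 0 on |011>, -exp(3*I*pi/4)/2 on |100>, I/2 on |101>, I/2 on |110>, -exp(3*I*pi/4)/2 on |111>. Key observation: steps 4-7 multiply out to the identity, so the circuit reduces to the remaining gates.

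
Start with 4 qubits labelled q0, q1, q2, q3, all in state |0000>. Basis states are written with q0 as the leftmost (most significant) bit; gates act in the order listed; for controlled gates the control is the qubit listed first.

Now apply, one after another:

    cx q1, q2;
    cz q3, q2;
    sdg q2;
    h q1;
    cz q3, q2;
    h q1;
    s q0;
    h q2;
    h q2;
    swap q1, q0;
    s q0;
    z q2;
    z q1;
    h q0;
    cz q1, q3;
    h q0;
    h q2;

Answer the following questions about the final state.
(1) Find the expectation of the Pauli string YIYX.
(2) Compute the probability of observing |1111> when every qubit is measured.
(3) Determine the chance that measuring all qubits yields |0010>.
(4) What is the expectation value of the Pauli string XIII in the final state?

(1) The observable YIYX averages to 0.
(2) A full measurement returns |1111> with probability 0.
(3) The probability of measuring |0010> is 1/2.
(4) The observable XIII averages to 0.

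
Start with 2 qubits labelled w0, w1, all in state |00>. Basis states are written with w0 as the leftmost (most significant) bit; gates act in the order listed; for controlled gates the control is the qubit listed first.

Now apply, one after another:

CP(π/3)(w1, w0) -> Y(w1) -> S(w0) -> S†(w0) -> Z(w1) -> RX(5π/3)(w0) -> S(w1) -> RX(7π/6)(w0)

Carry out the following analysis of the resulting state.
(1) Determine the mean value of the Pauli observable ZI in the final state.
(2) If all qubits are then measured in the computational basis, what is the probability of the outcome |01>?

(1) The expectation value of ZI is -sqrt(3)/2. Key observation: gates 3-4 undo each other exactly, leaving only the rest of the circuit to track.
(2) Outcome |01> occurs with probability 1/2 - sqrt(3)/4.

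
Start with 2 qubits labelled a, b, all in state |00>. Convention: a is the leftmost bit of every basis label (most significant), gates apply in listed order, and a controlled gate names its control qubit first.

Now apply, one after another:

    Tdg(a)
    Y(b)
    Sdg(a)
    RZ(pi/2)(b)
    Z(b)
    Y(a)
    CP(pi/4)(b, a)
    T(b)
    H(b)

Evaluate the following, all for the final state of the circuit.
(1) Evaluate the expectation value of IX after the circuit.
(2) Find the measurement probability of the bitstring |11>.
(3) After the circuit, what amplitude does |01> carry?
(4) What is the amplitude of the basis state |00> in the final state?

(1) In the final state, IX has expectation -1.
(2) A full measurement returns |11> with probability 1/2.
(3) The amplitude on |01> is 0.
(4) The amplitude on |00> is 0.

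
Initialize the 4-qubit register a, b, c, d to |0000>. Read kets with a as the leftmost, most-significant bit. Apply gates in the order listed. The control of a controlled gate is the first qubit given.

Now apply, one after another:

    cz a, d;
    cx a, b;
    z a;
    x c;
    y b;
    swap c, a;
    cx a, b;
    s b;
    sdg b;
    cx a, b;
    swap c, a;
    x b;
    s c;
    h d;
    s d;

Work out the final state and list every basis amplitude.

After the circuit, the state carries amplitude -sqrt(2)/2 on |0010>, -sqrt(2)*I/2 on |0011>, and 0 on every other basis state. Key observation: gates 6-11 undo each other exactly, leaving only the rest of the circuit to track.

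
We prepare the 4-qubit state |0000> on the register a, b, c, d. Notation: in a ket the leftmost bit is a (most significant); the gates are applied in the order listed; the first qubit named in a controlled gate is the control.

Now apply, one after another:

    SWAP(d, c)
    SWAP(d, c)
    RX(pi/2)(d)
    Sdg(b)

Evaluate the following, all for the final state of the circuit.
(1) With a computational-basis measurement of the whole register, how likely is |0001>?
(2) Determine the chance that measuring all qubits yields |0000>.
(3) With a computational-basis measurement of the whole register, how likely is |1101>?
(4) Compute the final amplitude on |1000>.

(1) Outcome |0001> occurs with probability 1/2. Key observation: the block from step 1 through step 2 cancels to the identity and can be dropped.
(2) The probability of measuring |0000> is 1/2.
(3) The probability of measuring |1101> is 0.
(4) The final state's coefficient on |1000> equals 0.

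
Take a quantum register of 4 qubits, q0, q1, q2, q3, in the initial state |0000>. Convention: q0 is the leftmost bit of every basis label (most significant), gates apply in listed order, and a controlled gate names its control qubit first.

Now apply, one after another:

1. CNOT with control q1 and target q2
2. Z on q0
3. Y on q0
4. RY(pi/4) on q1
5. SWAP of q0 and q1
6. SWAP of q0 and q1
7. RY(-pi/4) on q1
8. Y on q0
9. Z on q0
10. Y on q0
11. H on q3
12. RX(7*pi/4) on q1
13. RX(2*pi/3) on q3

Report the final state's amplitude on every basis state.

The resulting statevector has amplitude sqrt(sqrt(2) + 2)*(-sqrt(6) - sqrt(2)*I)/8 on |1000>, sqrt(sqrt(2) + 2)*(-sqrt(6) - sqrt(2)*I)/8 on |1001>, sqrt(2 - sqrt(2))*(sqrt(2) - sqrt(6)*I)/8 on |1100>, sqrt(2 - sqrt(2))*(sqrt(2) - sqrt(6)*I)/8 on |1101>, and 0 on every other basis state.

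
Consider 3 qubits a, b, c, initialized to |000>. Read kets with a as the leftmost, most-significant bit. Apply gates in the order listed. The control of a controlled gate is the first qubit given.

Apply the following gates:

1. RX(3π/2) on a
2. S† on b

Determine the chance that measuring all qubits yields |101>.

Outcome |101> occurs with probability 0.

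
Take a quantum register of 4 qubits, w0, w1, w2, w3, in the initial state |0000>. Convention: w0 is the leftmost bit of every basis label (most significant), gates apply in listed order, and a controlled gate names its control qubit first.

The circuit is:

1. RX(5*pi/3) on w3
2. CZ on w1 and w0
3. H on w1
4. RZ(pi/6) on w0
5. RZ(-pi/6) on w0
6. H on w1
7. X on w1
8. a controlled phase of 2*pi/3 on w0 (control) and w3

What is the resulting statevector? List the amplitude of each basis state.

The final amplitudes are -sqrt(3)/2 on |0100>, -I/2 on |0101>, and 0 on every other basis state.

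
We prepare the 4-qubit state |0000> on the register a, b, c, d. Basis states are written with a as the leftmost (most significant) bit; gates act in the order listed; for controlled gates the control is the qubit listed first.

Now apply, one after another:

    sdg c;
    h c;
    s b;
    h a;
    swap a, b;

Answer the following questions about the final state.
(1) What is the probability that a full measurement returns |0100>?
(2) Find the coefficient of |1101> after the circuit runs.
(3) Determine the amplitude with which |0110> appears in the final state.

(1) Outcome |0100> occurs with probability 1/4.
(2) The final state's coefficient on |1101> equals 0.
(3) |0110> carries amplitude 1/2 in the final state.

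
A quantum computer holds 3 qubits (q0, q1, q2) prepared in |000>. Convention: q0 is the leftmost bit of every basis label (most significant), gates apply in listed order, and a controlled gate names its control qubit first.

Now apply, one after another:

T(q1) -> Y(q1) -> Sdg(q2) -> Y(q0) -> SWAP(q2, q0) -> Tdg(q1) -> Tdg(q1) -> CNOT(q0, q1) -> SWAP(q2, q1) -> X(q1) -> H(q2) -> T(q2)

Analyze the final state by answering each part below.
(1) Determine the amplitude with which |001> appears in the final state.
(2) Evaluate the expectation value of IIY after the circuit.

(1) The final state's coefficient on |001> equals -sqrt(2)*exp(3*I*pi/4)/2.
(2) The expectation value of IIY is -sqrt(2)/2.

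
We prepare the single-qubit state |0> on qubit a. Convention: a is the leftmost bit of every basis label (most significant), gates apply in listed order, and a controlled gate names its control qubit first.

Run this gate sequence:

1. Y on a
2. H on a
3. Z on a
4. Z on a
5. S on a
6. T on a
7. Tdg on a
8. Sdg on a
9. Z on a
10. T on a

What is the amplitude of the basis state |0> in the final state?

The amplitude on |0> is sqrt(2)*I/2.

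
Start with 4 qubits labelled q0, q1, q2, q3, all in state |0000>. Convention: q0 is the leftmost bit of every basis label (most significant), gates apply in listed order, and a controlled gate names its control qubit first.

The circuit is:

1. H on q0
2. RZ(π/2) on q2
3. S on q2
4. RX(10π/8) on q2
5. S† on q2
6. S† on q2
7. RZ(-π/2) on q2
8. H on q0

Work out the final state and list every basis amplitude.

After the circuit, the state carries amplitude -sqrt(2 - sqrt(2))/2 on |0000>, sqrt(sqrt(2) + 2)/2 on |0010>, and 0 on every other basis state.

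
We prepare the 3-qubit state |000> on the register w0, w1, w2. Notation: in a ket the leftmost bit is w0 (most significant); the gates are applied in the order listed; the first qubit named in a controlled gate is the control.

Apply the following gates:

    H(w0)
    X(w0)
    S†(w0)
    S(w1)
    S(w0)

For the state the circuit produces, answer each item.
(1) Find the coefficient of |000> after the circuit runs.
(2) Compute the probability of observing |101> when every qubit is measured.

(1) The amplitude on |000> is sqrt(2)/2.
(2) Outcome |101> occurs with probability 0.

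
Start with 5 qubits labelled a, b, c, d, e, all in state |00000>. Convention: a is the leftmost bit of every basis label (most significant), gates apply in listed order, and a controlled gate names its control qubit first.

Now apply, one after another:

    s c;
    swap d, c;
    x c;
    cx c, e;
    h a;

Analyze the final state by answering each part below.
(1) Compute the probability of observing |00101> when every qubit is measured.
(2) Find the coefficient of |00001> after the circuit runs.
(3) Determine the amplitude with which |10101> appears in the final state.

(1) The probability of measuring |00101> is 1/2.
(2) The final state's coefficient on |00001> equals 0.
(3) |10101> carries amplitude sqrt(2)/2 in the final state.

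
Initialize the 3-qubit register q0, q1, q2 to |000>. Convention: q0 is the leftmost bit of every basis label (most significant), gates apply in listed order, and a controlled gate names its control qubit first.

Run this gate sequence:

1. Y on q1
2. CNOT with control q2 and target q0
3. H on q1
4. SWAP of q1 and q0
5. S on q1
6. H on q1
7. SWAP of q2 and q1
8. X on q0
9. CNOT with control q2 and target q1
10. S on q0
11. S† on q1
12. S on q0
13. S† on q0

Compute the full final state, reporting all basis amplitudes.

The final amplitudes are -I/2 on |000>, 0 on |001>, 0 on |010>, -1/2 on |011>, -1/2 on |100>, 0 on |101>, 0 on |110>, I/2 on |111>.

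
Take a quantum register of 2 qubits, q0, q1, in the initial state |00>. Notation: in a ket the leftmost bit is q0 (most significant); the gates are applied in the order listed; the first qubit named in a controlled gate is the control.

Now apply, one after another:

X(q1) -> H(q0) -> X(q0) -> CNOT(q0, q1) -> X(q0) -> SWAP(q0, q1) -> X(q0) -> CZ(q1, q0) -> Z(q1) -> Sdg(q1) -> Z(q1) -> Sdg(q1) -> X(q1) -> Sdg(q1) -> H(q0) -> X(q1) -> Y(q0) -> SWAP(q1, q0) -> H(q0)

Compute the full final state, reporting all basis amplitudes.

The final amplitudes are sqrt(2)*(1 + I)/4 on |00>, sqrt(2)*(1 - I)/4 on |01>, sqrt(2)*(1 - I)/4 on |10>, sqrt(2)*(1 + I)/4 on |11>.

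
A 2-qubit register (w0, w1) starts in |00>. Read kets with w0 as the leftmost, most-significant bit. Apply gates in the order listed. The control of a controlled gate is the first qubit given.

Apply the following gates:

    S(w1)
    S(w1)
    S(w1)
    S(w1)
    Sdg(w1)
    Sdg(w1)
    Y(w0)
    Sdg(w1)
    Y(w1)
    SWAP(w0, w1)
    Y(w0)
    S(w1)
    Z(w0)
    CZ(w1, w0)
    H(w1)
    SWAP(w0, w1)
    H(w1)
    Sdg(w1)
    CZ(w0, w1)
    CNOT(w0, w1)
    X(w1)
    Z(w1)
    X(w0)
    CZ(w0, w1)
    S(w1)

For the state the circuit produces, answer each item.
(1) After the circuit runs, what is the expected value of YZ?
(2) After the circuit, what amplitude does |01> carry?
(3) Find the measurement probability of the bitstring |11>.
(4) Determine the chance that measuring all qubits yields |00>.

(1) In the final state, YZ has expectation 1. Key observation: steps 1-4 multiply out to the identity, so the circuit reduces to the remaining gates.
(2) |01> carries amplitude 1/2 in the final state.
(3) Outcome |11> occurs with probability 1/4.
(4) The probability of measuring |00> is 1/4.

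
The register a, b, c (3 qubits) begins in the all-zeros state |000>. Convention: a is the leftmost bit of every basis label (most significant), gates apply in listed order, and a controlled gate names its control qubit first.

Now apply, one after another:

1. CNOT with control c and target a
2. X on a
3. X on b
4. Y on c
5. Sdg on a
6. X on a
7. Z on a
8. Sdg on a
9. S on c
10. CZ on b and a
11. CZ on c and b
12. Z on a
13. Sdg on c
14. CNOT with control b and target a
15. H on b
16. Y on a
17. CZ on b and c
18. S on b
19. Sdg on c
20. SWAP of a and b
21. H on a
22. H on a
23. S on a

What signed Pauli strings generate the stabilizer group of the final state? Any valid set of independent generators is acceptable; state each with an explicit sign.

The stabilizer group can be generated by -XII, +IZI, -IIZ, among other valid generating sets.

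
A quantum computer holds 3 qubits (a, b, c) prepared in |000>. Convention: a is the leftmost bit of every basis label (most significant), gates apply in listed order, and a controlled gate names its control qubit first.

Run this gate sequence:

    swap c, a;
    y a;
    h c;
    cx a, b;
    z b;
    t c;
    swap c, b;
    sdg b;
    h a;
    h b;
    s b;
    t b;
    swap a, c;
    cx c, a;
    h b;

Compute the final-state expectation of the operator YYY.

The expectation value of YYY is -1/2.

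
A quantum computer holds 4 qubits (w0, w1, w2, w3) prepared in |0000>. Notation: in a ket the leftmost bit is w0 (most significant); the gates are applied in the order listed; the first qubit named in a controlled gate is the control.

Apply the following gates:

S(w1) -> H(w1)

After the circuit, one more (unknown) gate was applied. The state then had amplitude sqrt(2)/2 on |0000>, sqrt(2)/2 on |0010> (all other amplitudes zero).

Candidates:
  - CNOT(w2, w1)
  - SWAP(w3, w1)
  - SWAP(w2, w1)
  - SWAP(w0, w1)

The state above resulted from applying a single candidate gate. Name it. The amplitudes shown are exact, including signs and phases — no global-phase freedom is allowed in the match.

The applied gate was SWAP(w2, w1).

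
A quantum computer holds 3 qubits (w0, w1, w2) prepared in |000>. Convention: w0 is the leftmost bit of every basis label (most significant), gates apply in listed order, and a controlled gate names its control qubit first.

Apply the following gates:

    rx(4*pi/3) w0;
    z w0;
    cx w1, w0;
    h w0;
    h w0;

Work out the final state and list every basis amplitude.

The final amplitudes are -1/2 on |000>, sqrt(3)*I/2 on |100>, and 0 on every other basis state. Key observation: steps 4-5 multiply out to the identity, so the circuit reduces to the remaining gates.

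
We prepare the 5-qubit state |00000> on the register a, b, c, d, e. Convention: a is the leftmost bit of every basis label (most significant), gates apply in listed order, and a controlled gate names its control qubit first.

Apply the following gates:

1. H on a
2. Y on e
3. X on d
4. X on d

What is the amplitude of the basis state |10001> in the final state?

The final state's coefficient on |10001> equals sqrt(2)*I/2. Key observation: the block from step 3 through step 4 cancels to the identity and can be dropped.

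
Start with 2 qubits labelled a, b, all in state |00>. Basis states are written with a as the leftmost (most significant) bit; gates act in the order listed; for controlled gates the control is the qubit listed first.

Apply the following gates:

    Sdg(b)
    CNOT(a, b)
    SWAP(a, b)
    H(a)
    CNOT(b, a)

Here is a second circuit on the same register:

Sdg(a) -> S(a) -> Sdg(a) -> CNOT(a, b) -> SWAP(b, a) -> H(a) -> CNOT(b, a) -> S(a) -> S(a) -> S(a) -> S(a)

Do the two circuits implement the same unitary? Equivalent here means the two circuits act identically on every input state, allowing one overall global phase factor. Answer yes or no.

No — the two circuits implement different unitaries, even allowing a global phase.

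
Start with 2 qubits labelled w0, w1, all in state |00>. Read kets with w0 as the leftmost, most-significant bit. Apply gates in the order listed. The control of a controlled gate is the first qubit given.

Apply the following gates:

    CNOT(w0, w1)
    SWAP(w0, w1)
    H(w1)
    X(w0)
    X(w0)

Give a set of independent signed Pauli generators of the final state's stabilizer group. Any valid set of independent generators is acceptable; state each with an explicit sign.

The stabilizer group can be generated by +IX, +ZI, among other valid generating sets.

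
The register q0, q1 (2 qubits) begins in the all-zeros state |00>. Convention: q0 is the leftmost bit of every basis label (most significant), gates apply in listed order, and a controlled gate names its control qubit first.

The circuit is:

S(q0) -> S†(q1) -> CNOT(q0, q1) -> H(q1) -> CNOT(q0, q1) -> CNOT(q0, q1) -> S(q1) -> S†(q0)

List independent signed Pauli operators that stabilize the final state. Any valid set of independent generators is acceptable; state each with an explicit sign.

The stabilizer group can be generated by +IY, +ZI, among other valid generating sets.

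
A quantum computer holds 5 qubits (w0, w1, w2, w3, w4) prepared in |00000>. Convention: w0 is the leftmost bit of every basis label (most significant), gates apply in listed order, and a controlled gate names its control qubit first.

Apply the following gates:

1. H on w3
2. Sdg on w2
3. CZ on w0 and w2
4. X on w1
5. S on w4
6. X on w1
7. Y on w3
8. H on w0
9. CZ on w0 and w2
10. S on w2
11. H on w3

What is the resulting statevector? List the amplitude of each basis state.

After the circuit, the state carries amplitude -sqrt(2)*I/2 on |00010>, -sqrt(2)*I/2 on |10010>, and 0 on every other basis state.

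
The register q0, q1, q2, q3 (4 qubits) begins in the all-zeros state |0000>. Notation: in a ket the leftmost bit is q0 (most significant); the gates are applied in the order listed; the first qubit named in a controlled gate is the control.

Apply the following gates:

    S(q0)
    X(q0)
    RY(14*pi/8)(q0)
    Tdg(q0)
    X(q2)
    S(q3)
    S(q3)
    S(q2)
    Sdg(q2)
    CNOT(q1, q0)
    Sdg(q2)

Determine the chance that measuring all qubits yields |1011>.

The probability of measuring |1011> is 0.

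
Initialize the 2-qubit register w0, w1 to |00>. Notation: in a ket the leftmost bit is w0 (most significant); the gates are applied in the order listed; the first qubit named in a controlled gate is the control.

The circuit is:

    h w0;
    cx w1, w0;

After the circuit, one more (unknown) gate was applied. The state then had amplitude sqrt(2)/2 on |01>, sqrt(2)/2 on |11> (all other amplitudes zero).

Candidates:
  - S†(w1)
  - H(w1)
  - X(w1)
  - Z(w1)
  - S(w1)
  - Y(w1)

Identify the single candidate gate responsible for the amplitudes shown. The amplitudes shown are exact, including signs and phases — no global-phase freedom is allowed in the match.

The unique candidate consistent with the amplitudes is X(w1).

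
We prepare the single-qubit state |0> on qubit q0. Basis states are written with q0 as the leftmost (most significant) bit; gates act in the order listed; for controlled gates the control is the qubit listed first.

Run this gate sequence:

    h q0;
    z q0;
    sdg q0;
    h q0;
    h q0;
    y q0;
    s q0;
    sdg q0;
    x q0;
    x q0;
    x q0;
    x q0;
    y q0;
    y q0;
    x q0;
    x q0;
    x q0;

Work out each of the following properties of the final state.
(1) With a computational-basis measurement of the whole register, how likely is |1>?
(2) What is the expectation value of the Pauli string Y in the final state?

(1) Outcome |1> occurs with probability 1/2. Key observation: steps 10-17 multiply out to the identity, so the circuit reduces to the remaining gates.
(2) In the final state, Y has expectation -1.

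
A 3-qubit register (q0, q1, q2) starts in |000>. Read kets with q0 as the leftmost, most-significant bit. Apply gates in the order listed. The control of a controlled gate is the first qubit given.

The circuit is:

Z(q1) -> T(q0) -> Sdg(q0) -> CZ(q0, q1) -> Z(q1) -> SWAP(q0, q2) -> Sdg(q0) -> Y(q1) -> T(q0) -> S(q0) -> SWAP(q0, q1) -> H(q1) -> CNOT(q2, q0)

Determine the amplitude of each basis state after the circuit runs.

The resulting statevector has amplitude sqrt(2)*I/2 on |100>, sqrt(2)*I/2 on |110>, and 0 on every other basis state.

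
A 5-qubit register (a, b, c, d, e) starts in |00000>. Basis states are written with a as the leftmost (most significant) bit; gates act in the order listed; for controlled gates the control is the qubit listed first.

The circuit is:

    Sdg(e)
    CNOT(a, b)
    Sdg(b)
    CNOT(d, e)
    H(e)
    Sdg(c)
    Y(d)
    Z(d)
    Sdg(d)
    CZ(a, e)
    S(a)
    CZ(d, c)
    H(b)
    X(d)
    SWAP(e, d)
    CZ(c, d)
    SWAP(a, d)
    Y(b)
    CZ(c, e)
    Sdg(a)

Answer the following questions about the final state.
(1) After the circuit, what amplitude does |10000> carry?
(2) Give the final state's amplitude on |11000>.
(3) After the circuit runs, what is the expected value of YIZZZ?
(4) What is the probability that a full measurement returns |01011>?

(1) The amplitude on |10000> is 1/2.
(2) The amplitude on |11000> is -1/2.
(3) The expectation value of YIZZZ is -1.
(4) Outcome |01011> occurs with probability 0.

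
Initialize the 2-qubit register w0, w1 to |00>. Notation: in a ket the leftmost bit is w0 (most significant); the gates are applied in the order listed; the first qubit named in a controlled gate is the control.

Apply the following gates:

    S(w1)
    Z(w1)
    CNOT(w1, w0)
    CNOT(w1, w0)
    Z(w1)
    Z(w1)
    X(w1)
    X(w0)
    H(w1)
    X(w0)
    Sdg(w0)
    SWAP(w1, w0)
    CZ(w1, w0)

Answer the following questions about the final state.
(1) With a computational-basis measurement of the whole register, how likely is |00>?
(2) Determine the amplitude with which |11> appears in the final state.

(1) Outcome |00> occurs with probability 1/2.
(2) The amplitude on |11> is 0.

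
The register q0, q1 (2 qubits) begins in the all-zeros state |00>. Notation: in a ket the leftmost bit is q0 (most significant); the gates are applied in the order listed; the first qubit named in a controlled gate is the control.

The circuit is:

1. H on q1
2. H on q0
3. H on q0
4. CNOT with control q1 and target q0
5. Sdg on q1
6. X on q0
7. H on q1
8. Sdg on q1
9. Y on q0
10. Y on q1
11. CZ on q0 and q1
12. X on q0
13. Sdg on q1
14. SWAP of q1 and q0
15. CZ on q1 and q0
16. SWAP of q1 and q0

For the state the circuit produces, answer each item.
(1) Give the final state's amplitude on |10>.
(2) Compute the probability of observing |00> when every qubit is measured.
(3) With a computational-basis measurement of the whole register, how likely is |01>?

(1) |10> carries amplitude I/2 in the final state.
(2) A full measurement returns |00> with probability 1/4.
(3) Outcome |01> occurs with probability 1/4.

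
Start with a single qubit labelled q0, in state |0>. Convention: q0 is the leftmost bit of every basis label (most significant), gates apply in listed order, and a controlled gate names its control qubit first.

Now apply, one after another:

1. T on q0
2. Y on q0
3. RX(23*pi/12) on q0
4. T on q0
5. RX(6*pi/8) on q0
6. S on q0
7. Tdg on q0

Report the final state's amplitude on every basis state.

The final amplitudes are -sqrt(3)/4 + sqrt(2)/8 + sqrt(6)/8 - sqrt(3)*exp(I*pi/4)/4 - sqrt(6)*exp(I*pi/4)/8 - sqrt(2)*exp(I*pi/4)/8 on |0>, (-2 - sqrt(2) + sqrt(6) - (-sqrt(2) + 2 + sqrt(6))*exp(I*pi/4))*exp(3*I*pi/4)/8 on |1>.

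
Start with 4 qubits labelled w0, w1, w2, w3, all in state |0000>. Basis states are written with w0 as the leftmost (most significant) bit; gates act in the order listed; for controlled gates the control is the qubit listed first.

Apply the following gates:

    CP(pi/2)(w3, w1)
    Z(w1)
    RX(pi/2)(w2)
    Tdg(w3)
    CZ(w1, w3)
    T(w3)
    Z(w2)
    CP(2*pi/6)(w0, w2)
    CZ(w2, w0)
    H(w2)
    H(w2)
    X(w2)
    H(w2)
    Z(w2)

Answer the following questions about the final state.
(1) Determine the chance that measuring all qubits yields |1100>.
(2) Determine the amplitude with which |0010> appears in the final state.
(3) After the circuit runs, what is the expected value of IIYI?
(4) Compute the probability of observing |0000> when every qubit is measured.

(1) Outcome |1100> occurs with probability 0.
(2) The amplitude on |0010> is 1/2 - I/2.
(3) In the final state, IIYI has expectation -1.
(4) The probability of measuring |0000> is 1/2.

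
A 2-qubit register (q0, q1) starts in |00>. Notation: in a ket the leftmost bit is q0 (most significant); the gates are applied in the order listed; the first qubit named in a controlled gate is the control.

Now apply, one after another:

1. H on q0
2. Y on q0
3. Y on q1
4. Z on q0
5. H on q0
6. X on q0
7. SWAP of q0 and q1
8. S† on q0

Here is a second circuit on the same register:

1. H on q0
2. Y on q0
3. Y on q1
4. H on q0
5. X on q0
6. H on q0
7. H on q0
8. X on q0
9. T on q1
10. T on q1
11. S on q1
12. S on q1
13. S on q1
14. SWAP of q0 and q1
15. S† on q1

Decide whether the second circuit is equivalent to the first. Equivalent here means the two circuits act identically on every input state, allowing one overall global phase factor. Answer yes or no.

No, they are not equivalent — no single phase factor reconciles the two unitaries.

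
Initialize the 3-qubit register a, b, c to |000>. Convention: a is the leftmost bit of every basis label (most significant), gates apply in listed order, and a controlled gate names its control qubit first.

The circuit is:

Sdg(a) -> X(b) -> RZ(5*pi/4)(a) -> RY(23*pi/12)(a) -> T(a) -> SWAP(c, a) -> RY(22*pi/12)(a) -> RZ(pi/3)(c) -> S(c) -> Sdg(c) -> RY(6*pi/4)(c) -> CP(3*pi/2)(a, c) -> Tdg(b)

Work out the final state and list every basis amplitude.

The resulting statevector has amplitude 0 on |000>, 0 on |001>, sqrt(3)*sqrt(sqrt(2)/4 + 1/2)*exp(-11*I*pi/24)/8 + sqrt(sqrt(2)/4 + 1/2)*exp(-11*I*pi/24)/8 - 3*sqrt(sqrt(2)/4 + 1/2)*exp(23*I*pi/24)/8 - sqrt(3)*sqrt(sqrt(2)/4 + 1/2)*exp(23*I*pi/24)/8 - sqrt(3)*sqrt(1/2 - sqrt(2)/4)*exp(23*I*pi/24)/8 - sqrt(1/2 - sqrt(2)/4)*exp(23*I*pi/24)/8 - sqrt(3)*sqrt(1/2 - sqrt(2)/4)*exp(-11*I*pi/24)/8 - 3*sqrt(1/2 - sqrt(2)/4)*exp(-11*I*pi/24)/8 on |010>, sqrt(3)*sqrt(sqrt(2)/4 + 1/2)*exp(-11*I*pi/24)/8 + sqrt(sqrt(2)/4 + 1/2)*exp(-11*I*pi/24)/8 + sqrt(1/2 - sqrt(2)/4)*exp(23*I*pi/24)/8 + sqrt(3)*sqrt(1/2 - sqrt(2)/4)*exp(23*I*pi/24)/8 + sqrt(3)*sqrt(sqrt(2)/4 + 1/2)*exp(23*I*pi/24)/8 + 3*sqrt(sqrt(2)/4 + 1/2)*exp(23*I*pi/24)/8 - sqrt(3)*sqrt(1/2 - sqrt(2)/4)*exp(-11*I*pi/24)/8 - 3*sqrt(1/2 - sqrt(2)/4)*exp(-11*I*pi/24)/8 on |011>, 0 on |100>, 0 on |101>, 3*sqrt(1/2 - sqrt(2)/4)*exp(-11*I*pi/24)/8 + sqrt(sqrt(2)/4 + 1/2)*exp(-11*I*pi/24)/8 - sqrt(3)*sqrt(sqrt(2)/4 + 1/2)*exp(23*I*pi/24)/8 - sqrt(1/2 - sqrt(2)/4)*exp(23*I*pi/24)/8 + sqrt(3)*sqrt(1/2 - sqrt(2)/4)*exp(23*I*pi/24)/8 + 3*sqrt(sqrt(2)/4 + 1/2)*exp(23*I*pi/24)/8 - sqrt(3)*sqrt(1/2 - sqrt(2)/4)*exp(-11*I*pi/24)/8 - sqrt(3)*sqrt(sqrt(2)/4 + 1/2)*exp(-11*I*pi/24)/8 on |110>, 3*I*sqrt(sqrt(2)/4 + 1/2)*exp(23*I*pi/24)/8 + sqrt(3)*I*sqrt(1/2 - sqrt(2)/4)*exp(23*I*pi/24)/8 - 3*I*sqrt(1/2 - sqrt(2)/4)*exp(-11*I*pi/24)/8 - I*sqrt(sqrt(2)/4 + 1/2)*exp(-11*I*pi/24)/8 + sqrt(3)*I*sqrt(1/2 - sqrt(2)/4)*exp(-11*I*pi/24)/8 + sqrt(3)*I*sqrt(sqrt(2)/4 + 1/2)*exp(-11*I*pi/24)/8 - I*sqrt(1/2 - sqrt(2)/4)*exp(23*I*pi/24)/8 - sqrt(3)*I*sqrt(sqrt(2)/4 + 1/2)*exp(23*I*pi/24)/8 on |111>. Key observation: steps 9-10 multiply out to the identity, so the circuit reduces to the remaining gates.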